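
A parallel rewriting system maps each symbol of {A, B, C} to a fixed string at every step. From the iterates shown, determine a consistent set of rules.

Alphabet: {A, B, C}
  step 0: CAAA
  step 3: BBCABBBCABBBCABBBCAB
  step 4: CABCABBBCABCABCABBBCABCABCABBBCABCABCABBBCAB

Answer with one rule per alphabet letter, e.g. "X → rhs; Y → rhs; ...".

A->B, B->CAB, C->B

  step 3 ⇒ step 4: BBCABBBCABBBCABBBCAB ⇒ CAB·CAB·B·B·CAB·CAB·CAB·B·B·CAB·CAB·CAB·B·B·CAB·CAB·CAB·B·B·CAB
    A ↦ B
    B ↦ CAB
    C ↦ B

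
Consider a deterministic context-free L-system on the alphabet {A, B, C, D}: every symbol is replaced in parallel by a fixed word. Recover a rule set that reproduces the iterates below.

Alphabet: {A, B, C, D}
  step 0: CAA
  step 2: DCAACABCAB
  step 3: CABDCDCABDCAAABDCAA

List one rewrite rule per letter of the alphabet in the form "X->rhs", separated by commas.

  step 2 ⇒ step 3: DCAACABCAB ⇒ C·AB·DC·DC·AB·DC·AA·AB·DC·AA
    A ↦ DC
    B ↦ AA
    C ↦ AB
    D ↦ C

A->DC, B->AA, C->AB, D->C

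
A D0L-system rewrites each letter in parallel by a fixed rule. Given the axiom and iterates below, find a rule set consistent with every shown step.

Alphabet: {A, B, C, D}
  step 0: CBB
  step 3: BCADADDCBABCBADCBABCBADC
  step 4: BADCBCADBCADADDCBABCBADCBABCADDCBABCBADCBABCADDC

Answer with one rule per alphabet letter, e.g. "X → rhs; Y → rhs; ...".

A->BC, B->BA, C->DC, D->AD

  step 3 ⇒ step 4: BCADADDCBABCBADCBABCBADC ⇒ BA·DC·BC·AD·BC·AD·AD·DC·BA·BC·BA·DC·BA·BC·AD·DC·BA·BC·BA·DC·BA·BC·AD·DC
    A ↦ BC
    B ↦ BA
    C ↦ DC
    D ↦ AD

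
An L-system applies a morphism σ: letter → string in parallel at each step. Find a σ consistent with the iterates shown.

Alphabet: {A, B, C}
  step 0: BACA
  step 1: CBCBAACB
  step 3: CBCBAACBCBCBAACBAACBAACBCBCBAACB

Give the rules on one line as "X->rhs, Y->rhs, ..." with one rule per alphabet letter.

A->CB, B->CB, C->AA

  step 0 ⇒ step 1: BACA ⇒ CB·CB·AA·CB
    A ↦ CB
    B ↦ CB
    C ↦ AA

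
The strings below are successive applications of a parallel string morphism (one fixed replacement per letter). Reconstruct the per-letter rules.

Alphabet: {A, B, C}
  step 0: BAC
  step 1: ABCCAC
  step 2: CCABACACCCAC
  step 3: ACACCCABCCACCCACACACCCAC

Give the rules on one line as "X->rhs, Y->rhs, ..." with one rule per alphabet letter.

A->CC, B->AB, C->AC

  step 2 ⇒ step 3: CCABACACCCAC ⇒ AC·AC·CC·AB·CC·AC·CC·AC·AC·AC·CC·AC
    A ↦ CC
    B ↦ AB
    C ↦ AC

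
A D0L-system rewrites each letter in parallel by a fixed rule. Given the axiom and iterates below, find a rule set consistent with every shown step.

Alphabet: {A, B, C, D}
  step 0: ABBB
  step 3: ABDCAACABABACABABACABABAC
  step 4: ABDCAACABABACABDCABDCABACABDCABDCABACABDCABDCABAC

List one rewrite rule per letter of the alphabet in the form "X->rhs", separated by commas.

A->AB, B->DC, C->AC, D->A

  step 3 ⇒ step 4: ABDCAACABABACABABACABABAC ⇒ AB·DC·A·AC·AB·AB·AC·AB·DC·AB·DC·AB·AC·AB·DC·AB·DC·AB·AC·AB·DC·AB·DC·AB·AC
    A ↦ AB
    B ↦ DC
    C ↦ AC
    D ↦ A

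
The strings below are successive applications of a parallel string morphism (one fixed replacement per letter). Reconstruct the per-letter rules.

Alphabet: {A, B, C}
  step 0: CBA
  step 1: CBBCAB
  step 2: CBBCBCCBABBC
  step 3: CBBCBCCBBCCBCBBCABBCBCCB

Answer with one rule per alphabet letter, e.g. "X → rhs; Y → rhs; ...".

A->AB, B->BC, C->CB

  step 2 ⇒ step 3: CBBCBCCBABBC ⇒ CB·BC·BC·CB·BC·CB·CB·BC·AB·BC·BC·CB
    A ↦ AB
    B ↦ BC
    C ↦ CB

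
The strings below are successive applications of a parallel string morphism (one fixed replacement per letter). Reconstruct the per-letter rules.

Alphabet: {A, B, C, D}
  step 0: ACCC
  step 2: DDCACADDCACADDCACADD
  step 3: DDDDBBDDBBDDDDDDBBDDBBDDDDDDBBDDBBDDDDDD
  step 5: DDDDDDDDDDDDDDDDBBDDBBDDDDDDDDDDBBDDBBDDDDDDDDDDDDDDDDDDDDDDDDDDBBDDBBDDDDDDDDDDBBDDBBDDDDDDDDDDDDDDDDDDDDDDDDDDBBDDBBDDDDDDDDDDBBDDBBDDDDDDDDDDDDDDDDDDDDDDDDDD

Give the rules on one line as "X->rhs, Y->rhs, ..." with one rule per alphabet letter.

  step 2 ⇒ step 3: DDCACADDCACADDCACADD ⇒ DD·DD·BBD·D·BBD·D·DD·DD·BBD·D·BBD·D·DD·DD·BBD·D·BBD·D·DD·DD
    A ↦ D
    C ↦ BBD
    D ↦ DD
    B ↦ CA  (constrained at step 3)

A->D, B->CA, C->BBD, D->DD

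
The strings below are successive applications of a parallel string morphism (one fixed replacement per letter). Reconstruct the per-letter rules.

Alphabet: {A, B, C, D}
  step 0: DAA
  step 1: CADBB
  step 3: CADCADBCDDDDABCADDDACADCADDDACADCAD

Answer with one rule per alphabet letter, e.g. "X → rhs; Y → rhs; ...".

  step 0 ⇒ step 1: DAA ⇒ CAD·B·B
    A ↦ B
    D ↦ CAD
    B ↦ CDD  (constrained at step 1)
    C ↦ DDA  (constrained at step 1)

A->B, B->CDD, C->DDA, D->CAD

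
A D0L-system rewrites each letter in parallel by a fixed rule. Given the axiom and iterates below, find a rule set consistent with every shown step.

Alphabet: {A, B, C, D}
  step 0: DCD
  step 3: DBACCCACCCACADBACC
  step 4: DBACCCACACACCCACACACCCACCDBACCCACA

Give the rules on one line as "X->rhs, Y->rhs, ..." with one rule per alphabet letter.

A->CC, B->A, C->CA, D->DB

  step 3 ⇒ step 4: DBACCCACCCACADBACC ⇒ DB·A·CC·CA·CA·CA·CC·CA·CA·CA·CC·CA·CC·DB·A·CC·CA·CA
    A ↦ CC
    B ↦ A
    C ↦ CA
    D ↦ DB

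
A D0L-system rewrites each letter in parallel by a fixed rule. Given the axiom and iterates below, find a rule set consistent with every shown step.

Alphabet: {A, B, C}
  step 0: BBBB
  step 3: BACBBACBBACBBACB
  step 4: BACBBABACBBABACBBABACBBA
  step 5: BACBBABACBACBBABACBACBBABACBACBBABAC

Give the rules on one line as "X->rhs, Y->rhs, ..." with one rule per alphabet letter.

  step 4 ⇒ step 5: BACBBABACBBABACBBABACBBA ⇒ BA·C·B·BA·BA·C·BA·C·B·BA·BA·C·BA·C·B·BA·BA·C·BA·C·B·BA·BA·C
    A ↦ C
    B ↦ BA
    C ↦ B

A->C, B->BA, C->B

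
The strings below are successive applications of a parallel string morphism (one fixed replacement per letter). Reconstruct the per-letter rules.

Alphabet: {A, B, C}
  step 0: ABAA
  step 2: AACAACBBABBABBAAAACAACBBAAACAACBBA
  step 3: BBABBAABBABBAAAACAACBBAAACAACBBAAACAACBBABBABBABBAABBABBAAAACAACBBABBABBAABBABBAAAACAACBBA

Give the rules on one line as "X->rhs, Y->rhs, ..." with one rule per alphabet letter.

A->BBA, B->AAC, C->A

  step 2 ⇒ step 3: AACAACBBABBABBAAAACAACBBAAACAACBBA ⇒ BBA·BBA·A·BBA·BBA·A·AAC·AAC·BBA·AAC·AAC·BBA·AAC·AAC·BBA·BBA·BBA·BBA·A·BBA·BBA·A·AAC·AAC·BBA·BBA·BBA·A·BBA·BBA·A·AAC·AAC·BBA
    A ↦ BBA
    B ↦ AAC
    C ↦ A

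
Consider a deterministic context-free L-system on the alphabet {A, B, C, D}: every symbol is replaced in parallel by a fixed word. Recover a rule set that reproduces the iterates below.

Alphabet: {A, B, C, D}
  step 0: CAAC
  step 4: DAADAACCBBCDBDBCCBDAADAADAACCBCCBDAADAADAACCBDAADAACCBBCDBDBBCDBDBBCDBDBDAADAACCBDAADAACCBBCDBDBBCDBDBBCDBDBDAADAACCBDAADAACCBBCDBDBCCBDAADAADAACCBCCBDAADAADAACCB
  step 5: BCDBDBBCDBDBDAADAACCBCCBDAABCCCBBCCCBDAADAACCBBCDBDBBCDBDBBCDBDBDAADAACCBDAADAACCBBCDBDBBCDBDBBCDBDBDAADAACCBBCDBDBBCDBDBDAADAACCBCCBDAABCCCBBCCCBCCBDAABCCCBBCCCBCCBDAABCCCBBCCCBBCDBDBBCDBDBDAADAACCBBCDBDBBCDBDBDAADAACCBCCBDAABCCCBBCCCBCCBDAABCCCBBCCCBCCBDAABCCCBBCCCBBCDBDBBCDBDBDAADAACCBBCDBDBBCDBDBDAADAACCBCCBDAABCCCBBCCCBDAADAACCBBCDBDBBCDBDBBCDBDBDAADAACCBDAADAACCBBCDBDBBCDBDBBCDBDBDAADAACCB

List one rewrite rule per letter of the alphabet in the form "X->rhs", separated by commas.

  step 4 ⇒ step 5: DAADAACCBBCDBDBCCBDAADAADAACCBCCBDAADAADAACCBDAADAACCBBCDBDBBCDBDBBCDBDBDAADAACCBDAADAACCBBCDBDBBCDBDBBCDBDBDAADAACCBDAADAACCBBCDBDBCCBDAADAADAACCBCCBDAADAADAACCB ⇒ BC·DB·DB·BC·DB·DB·DAA·DAA·CCB·CCB·DAA·BC·CCB·BC·CCB·DAA·DAA·CCB·BC·DB·DB·BC·DB·DB·BC·DB·DB·DAA·DAA·CCB·DAA·DAA·CCB·BC·DB·DB·BC·DB·DB·BC·DB·DB·DAA·DAA·CCB·BC·DB·DB·BC·DB·DB·DAA·DAA·CCB·CCB·DAA·BC·CCB·BC·CCB·CCB·DAA·BC·CCB·BC·CCB·CCB·DAA·BC·CCB·BC·CCB·BC·DB·DB·BC·DB·DB·DAA·DAA·CCB·BC·DB·DB·BC·DB·DB·DAA·DAA·CCB·CCB·DAA·BC·CCB·BC·CCB·CCB·DAA·BC·CCB·BC·CCB·CCB·DAA·BC·CCB·BC·CCB·BC·DB·DB·BC·DB·DB·DAA·DAA·CCB·BC·DB·DB·BC·DB·DB·DAA·DAA·CCB·CCB·DAA·BC·CCB·BC·CCB·DAA·DAA·CCB·BC·DB·DB·BC·DB·DB·BC·DB·DB·DAA·DAA·CCB·DAA·DAA·CCB·BC·DB·DB·BC·DB·DB·BC·DB·DB·DAA·DAA·CCB
    A ↦ DB
    B ↦ CCB
    C ↦ DAA
    D ↦ BC

A->DB, B->CCB, C->DAA, D->BC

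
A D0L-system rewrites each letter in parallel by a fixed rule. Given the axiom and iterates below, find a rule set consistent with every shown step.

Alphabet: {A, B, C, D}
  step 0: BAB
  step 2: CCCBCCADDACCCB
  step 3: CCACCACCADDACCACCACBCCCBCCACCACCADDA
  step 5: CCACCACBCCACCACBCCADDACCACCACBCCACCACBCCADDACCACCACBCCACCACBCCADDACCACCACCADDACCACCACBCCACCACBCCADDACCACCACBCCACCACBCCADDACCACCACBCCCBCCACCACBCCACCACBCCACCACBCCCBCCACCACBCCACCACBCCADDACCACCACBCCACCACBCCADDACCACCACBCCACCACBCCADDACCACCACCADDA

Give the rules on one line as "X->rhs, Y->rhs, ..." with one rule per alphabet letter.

  step 2 ⇒ step 3: CCCBCCADDACCCB ⇒ CCA·CCA·CCA·DDA·CCA·CCA·CB·C·C·CB·CCA·CCA·CCA·DDA
    A ↦ CB
    B ↦ DDA
    C ↦ CCA
    D ↦ C

A->CB, B->DDA, C->CCA, D->C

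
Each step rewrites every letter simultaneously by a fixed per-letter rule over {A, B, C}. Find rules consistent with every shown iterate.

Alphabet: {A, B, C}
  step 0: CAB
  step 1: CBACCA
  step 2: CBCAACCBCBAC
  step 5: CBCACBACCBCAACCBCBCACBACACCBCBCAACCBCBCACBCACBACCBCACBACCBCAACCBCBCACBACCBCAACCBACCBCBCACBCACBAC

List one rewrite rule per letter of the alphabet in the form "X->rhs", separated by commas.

  step 1 ⇒ step 2: CBACCA ⇒ CB·CA·AC·CB·CB·AC
    A ↦ AC
    B ↦ CA
    C ↦ CB

A->AC, B->CA, C->CB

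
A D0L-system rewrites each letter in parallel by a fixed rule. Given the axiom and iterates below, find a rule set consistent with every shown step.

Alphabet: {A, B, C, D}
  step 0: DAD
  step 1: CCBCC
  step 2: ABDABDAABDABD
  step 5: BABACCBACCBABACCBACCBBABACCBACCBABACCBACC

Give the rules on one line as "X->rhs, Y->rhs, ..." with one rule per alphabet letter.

  step 1 ⇒ step 2: CCBCC ⇒ ABD·ABD·A·ABD·ABD
    B ↦ A
    C ↦ ABD
  step 0 ⇒ step 1: DAD ⇒ CC·B·CC
    A ↦ B
  step 0 ⇒ step 1: DAD ⇒ CC·B·CC
    D ↦ CC

A->B, B->A, C->ABD, D->CC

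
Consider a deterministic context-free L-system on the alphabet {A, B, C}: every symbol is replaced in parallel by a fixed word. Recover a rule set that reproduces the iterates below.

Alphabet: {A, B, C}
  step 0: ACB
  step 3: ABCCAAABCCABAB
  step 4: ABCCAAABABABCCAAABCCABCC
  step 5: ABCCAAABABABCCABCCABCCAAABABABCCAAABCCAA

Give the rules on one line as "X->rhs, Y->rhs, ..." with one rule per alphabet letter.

A->AB, B->CC, C->A

  step 4 ⇒ step 5: ABCCAAABABABCCAAABCCABCC ⇒ AB·CC·A·A·AB·AB·AB·CC·AB·CC·AB·CC·A·A·AB·AB·AB·CC·A·A·AB·CC·A·A
    A ↦ AB
    B ↦ CC
    C ↦ A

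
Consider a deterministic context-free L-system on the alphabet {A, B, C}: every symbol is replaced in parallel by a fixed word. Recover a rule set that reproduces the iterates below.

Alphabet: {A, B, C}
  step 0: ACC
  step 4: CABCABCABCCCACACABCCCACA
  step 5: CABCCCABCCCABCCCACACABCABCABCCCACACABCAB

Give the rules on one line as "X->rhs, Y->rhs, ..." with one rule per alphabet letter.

  step 4 ⇒ step 5: CABCABCABCCCACACABCCCACA ⇒ CA·B·CC·CA·B·CC·CA·B·CC·CA·CA·CA·B·CA·B·CA·B·CC·CA·CA·CA·B·CA·B
    A ↦ B
    B ↦ CC
    C ↦ CA

A->B, B->CC, C->CA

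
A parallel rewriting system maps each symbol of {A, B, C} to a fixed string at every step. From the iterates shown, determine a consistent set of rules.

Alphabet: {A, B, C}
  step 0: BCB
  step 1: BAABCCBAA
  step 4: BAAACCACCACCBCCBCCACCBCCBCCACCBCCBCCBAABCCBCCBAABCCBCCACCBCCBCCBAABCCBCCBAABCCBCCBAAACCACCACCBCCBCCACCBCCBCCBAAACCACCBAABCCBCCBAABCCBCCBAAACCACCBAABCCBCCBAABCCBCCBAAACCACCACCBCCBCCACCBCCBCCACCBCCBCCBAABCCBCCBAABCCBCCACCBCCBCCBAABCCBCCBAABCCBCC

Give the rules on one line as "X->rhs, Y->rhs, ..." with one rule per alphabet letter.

A->ACC, B->BAA, C->BCC

  step 0 ⇒ step 1: BCB ⇒ BAA·BCC·BAA
    B ↦ BAA
    C ↦ BCC
    A ↦ ACC  (constrained at step 1)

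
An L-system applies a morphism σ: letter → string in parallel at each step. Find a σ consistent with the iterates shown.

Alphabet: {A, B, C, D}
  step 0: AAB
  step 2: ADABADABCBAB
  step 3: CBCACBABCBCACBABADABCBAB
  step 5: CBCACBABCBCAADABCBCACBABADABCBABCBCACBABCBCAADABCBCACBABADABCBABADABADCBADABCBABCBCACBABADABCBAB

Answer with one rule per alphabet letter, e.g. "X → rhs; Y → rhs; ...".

A->CB, B->AB, C->AD, D->CA

  step 2 ⇒ step 3: ADABADABCBAB ⇒ CB·CA·CB·AB·CB·CA·CB·AB·AD·AB·CB·AB
    A ↦ CB
    B ↦ AB
    C ↦ AD
    D ↦ CA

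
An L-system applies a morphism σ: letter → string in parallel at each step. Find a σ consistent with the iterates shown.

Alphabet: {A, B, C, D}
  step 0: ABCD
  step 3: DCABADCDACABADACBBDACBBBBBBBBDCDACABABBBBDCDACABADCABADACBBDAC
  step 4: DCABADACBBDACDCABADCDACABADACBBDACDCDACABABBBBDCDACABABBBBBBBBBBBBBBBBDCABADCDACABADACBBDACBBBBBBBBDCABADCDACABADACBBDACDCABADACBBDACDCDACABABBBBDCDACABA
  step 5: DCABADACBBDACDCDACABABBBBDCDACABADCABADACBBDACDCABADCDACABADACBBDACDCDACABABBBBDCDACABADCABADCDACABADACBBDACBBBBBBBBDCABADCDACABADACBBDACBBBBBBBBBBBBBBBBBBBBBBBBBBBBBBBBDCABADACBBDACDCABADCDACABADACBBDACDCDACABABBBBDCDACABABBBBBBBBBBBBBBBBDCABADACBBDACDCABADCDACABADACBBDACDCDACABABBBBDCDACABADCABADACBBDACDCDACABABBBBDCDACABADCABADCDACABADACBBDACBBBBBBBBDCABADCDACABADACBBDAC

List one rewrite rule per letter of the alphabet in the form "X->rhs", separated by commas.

A->DAC, B->BB, C->ABA, D->DC

  step 4 ⇒ step 5: DCABADACBBDACDCABADCDACABADACBBDACDCDACABABBBBDCDACABABBBBBBBBBBBBBBBBDCABADCDACABADACBBDACBBBBBBBBDCABADCDACABADACBBDACDCABADACBBDACDCDACABABBBBDCDACABA ⇒ DC·ABA·DAC·BB·DAC·DC·DAC·ABA·BB·BB·DC·DAC·ABA·DC·ABA·DAC·BB·DAC·DC·ABA·DC·DAC·ABA·DAC·BB·DAC·DC·DAC·ABA·BB·BB·DC·DAC·ABA·DC·ABA·DC·DAC·ABA·DAC·BB·DAC·BB·BB·BB·BB·DC·ABA·DC·DAC·ABA·DAC·BB·DAC·BB·BB·BB·BB·BB·BB·BB·BB·BB·BB·BB·BB·BB·BB·BB·BB·DC·ABA·DAC·BB·DAC·DC·ABA·DC·DAC·ABA·DAC·BB·DAC·DC·DAC·ABA·BB·BB·DC·DAC·ABA·BB·BB·BB·BB·BB·BB·BB·BB·DC·ABA·DAC·BB·DAC·DC·ABA·DC·DAC·ABA·DAC·BB·DAC·DC·DAC·ABA·BB·BB·DC·DAC·ABA·DC·ABA·DAC·BB·DAC·DC·DAC·ABA·BB·BB·DC·DAC·ABA·DC·ABA·DC·DAC·ABA·DAC·BB·DAC·BB·BB·BB·BB·DC·ABA·DC·DAC·ABA·DAC·BB·DAC
    A ↦ DAC
    B ↦ BB
    C ↦ ABA
    D ↦ DC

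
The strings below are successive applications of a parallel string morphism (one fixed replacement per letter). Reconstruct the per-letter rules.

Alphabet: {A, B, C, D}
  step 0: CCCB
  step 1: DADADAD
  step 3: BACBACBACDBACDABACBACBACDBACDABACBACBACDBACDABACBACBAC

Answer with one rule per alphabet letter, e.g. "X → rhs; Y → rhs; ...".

  step 0 ⇒ step 1: CCCB ⇒ DA·DA·DA·D
    B ↦ D
    C ↦ DA
    A ↦ BAC  (constrained at step 1)
    D ↦ AAA  (constrained at step 1)

A->BAC, B->D, C->DA, D->AAA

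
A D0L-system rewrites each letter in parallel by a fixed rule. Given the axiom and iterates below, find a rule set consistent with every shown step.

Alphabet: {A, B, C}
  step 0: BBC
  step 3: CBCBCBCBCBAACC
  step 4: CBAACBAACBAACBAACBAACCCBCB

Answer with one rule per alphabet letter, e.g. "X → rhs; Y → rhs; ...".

  step 3 ⇒ step 4: CBCBCBCBCBAACC ⇒ CB·AA·CB·AA·CB·AA·CB·AA·CB·AA·C·C·CB·CB
    A ↦ C
    B ↦ AA
    C ↦ CB

A->C, B->AA, C->CB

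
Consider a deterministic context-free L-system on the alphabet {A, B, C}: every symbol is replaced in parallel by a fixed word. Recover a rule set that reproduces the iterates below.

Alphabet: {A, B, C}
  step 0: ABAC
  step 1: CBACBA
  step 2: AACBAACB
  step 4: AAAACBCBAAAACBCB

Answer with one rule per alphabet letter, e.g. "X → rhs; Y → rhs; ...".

A->CB, B->A, C->A

  step 1 ⇒ step 2: CBACBA ⇒ A·A·CB·A·A·CB
    A ↦ CB
    B ↦ A
    C ↦ A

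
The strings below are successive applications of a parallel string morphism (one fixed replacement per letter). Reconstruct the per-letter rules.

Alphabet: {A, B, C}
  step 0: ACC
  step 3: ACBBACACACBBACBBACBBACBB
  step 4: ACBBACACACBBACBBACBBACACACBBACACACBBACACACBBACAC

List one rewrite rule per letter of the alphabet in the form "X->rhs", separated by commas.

  step 3 ⇒ step 4: ACBBACACACBBACBBACBBACBB ⇒ AC·BB·AC·AC·AC·BB·AC·BB·AC·BB·AC·AC·AC·BB·AC·AC·AC·BB·AC·AC·AC·BB·AC·AC
    A ↦ AC
    B ↦ AC
    C ↦ BB

A->AC, B->AC, C->BB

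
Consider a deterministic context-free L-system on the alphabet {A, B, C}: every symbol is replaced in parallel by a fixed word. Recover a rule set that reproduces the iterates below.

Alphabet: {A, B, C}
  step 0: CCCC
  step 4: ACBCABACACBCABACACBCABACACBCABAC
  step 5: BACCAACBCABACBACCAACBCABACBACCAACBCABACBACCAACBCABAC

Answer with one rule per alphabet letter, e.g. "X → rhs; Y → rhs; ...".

A->B, B->CA, C->AC

  step 4 ⇒ step 5: ACBCABACACBCABACACBCABACACBCABAC ⇒ B·AC·CA·AC·B·CA·B·AC·B·AC·CA·AC·B·CA·B·AC·B·AC·CA·AC·B·CA·B·AC·B·AC·CA·AC·B·CA·B·AC
    A ↦ B
    B ↦ CA
    C ↦ AC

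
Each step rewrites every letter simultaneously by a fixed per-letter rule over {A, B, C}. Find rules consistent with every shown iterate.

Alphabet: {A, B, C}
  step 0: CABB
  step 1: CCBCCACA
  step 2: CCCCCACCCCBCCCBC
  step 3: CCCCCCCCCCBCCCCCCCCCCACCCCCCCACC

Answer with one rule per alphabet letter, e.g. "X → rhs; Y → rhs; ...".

  step 2 ⇒ step 3: CCCCCACCCCBCCCBC ⇒ CC·CC·CC·CC·CC·BC·CC·CC·CC·CC·CA·CC·CC·CC·CA·CC
    A ↦ BC
    B ↦ CA
    C ↦ CC

A->BC, B->CA, C->CC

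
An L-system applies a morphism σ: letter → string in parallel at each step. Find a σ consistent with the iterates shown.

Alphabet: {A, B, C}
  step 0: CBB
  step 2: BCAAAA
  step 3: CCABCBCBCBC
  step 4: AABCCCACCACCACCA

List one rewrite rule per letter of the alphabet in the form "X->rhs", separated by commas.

  step 3 ⇒ step 4: CCABCBCBCBC ⇒ A·A·BC·CC·A·CC·A·CC·A·CC·A
    A ↦ BC
    B ↦ CC
    C ↦ A

A->BC, B->CC, C->A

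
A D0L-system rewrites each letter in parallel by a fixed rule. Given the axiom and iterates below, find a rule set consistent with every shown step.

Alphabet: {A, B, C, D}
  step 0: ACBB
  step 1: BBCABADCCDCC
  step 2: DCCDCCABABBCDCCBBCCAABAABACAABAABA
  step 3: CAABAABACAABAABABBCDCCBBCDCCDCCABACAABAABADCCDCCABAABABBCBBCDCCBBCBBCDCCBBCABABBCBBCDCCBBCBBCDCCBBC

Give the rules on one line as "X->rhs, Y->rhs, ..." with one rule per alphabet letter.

A->BBC, B->DCC, C->ABA, D->CA

  step 2 ⇒ step 3: DCCDCCABABBCDCCBBCCAABAABACAABAABA ⇒ CA·ABA·ABA·CA·ABA·ABA·BBC·DCC·BBC·DCC·DCC·ABA·CA·ABA·ABA·DCC·DCC·ABA·ABA·BBC·BBC·DCC·BBC·BBC·DCC·BBC·ABA·BBC·BBC·DCC·BBC·BBC·DCC·BBC
    A ↦ BBC
    B ↦ DCC
    C ↦ ABA
    D ↦ CA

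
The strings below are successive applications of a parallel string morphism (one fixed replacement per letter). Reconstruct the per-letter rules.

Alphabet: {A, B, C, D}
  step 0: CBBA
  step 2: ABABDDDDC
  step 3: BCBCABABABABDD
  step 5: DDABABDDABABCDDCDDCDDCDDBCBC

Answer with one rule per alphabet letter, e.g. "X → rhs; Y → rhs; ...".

  step 2 ⇒ step 3: ABABDDDDC ⇒ B·C·B·C·AB·AB·AB·AB·DD
    A ↦ B
    B ↦ C
    C ↦ DD
    D ↦ AB

A->B, B->C, C->DD, D->AB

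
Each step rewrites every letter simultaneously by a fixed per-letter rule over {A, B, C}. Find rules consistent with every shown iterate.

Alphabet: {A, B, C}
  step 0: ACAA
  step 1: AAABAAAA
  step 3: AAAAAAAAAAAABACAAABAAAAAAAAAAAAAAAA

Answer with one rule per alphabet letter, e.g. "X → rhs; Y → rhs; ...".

A->AA, B->BAC, C->AB

  step 0 ⇒ step 1: ACAA ⇒ AA·AB·AA·AA
    A ↦ AA
    C ↦ AB
    B ↦ BAC  (constrained at step 1)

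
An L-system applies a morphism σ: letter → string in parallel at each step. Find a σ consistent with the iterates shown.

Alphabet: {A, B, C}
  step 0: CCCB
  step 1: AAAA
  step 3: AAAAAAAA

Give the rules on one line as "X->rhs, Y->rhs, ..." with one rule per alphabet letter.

A->CB, B->A, C->A

  step 0 ⇒ step 1: CCCB ⇒ A·A·A·A
    B ↦ A
    C ↦ A
    A ↦ CB  (constrained at step 1)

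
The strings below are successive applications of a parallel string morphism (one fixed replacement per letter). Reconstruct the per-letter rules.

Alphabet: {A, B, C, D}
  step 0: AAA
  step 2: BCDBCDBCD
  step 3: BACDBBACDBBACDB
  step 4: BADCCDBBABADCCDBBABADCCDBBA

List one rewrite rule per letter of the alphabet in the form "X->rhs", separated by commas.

A->DC, B->BA, C->CD, D->B

  step 3 ⇒ step 4: BACDBBACDBBACDB ⇒ BA·DC·CD·B·BA·BA·DC·CD·B·BA·BA·DC·CD·B·BA
    A ↦ DC
    B ↦ BA
    C ↦ CD
    D ↦ B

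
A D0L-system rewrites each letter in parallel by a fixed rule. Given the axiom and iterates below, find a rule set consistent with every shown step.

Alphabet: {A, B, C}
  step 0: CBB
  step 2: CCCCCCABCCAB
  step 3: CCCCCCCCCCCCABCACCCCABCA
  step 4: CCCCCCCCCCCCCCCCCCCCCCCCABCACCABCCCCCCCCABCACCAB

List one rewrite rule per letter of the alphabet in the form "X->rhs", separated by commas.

A->AB, B->CA, C->CC

  step 3 ⇒ step 4: CCCCCCCCCCCCABCACCCCABCA ⇒ CC·CC·CC·CC·CC·CC·CC·CC·CC·CC·CC·CC·AB·CA·CC·AB·CC·CC·CC·CC·AB·CA·CC·AB
    A ↦ AB
    B ↦ CA
    C ↦ CC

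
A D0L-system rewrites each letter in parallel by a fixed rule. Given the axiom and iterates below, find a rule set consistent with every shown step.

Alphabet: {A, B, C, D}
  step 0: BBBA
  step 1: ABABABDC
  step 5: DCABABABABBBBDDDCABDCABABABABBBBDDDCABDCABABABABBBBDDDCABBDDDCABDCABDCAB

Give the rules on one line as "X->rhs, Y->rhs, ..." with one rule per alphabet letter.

A->DC, B->AB, C->DD, D->B

  step 0 ⇒ step 1: BBBA ⇒ AB·AB·AB·DC
    A ↦ DC
    B ↦ AB
    C ↦ DD  (constrained at step 1)
    D ↦ B  (constrained at step 1)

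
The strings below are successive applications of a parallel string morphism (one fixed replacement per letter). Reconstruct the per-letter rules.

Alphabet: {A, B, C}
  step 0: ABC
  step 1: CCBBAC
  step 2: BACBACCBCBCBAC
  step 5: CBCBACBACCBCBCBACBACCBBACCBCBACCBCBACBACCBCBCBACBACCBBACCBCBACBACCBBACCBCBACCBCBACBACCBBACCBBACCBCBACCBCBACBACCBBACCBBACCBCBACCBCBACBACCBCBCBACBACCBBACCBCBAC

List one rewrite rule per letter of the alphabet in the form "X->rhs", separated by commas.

A->C, B->CB, C->BAC

  step 1 ⇒ step 2: CCBBAC ⇒ BAC·BAC·CB·CB·C·BAC
    A ↦ C
    B ↦ CB
    C ↦ BAC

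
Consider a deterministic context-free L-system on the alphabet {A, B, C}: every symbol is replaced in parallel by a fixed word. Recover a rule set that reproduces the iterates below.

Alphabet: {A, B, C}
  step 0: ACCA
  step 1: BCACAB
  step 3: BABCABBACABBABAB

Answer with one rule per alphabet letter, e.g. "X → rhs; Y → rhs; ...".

A->B, B->BA, C->CA

  step 0 ⇒ step 1: ACCA ⇒ B·CA·CA·B
    A ↦ B
    C ↦ CA
    B ↦ BA  (constrained at step 1)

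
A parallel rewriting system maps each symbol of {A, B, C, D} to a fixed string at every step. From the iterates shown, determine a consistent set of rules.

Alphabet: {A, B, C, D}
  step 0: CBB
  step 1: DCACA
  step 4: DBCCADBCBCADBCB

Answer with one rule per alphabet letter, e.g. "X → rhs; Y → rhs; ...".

A->BC, B->CA, C->D, D->B

  step 0 ⇒ step 1: CBB ⇒ D·CA·CA
    B ↦ CA
    C ↦ D
    A ↦ BC  (constrained at step 1)
    D ↦ B  (constrained at step 1)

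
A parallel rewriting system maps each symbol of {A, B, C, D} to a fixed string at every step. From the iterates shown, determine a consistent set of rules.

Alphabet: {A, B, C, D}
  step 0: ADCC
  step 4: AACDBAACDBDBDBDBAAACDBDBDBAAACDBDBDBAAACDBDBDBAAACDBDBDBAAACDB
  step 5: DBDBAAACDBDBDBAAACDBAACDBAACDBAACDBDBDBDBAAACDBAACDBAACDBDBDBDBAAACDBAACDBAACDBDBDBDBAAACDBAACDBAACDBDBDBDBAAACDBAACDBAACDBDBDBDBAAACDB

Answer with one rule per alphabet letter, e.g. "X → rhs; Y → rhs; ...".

  step 4 ⇒ step 5: AACDBAACDBDBDBDBAAACDBDBDBAAACDBDBDBAAACDBDBDBAAACDBDBDBAAACDB ⇒ DB·DB·A·AA·CDB·DB·DB·A·AA·CDB·AA·CDB·AA·CDB·AA·CDB·DB·DB·DB·A·AA·CDB·AA·CDB·AA·CDB·DB·DB·DB·A·AA·CDB·AA·CDB·AA·CDB·DB·DB·DB·A·AA·CDB·AA·CDB·AA·CDB·DB·DB·DB·A·AA·CDB·AA·CDB·AA·CDB·DB·DB·DB·A·AA·CDB
    A ↦ DB
    B ↦ CDB
    C ↦ A
    D ↦ AA

A->DB, B->CDB, C->A, D->AA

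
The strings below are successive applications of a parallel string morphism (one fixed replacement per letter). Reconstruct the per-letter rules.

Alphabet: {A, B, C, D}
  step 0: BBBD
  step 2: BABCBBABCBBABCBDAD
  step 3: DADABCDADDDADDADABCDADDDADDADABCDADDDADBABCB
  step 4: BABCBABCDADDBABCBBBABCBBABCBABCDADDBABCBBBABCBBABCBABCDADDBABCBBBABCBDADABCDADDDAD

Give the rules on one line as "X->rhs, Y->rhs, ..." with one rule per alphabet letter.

  step 3 ⇒ step 4: DADABCDADDDADDADABCDADDDADDADABCDADDDADBABCB ⇒ B·ABC·B·ABC·DAD·D·B·ABC·B·B·B·ABC·B·B·ABC·B·ABC·DAD·D·B·ABC·B·B·B·ABC·B·B·ABC·B·ABC·DAD·D·B·ABC·B·B·B·ABC·B·DAD·ABC·DAD·D·DAD
    A ↦ ABC
    B ↦ DAD
    C ↦ D
    D ↦ B

A->ABC, B->DAD, C->D, D->B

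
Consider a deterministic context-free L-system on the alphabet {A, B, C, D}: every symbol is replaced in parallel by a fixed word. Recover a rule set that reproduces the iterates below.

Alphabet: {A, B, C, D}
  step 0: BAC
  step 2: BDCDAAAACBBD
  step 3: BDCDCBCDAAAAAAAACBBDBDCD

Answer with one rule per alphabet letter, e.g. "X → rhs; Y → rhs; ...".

A->AA, B->BD, C->CB, D->CD

  step 2 ⇒ step 3: BDCDAAAACBBD ⇒ BD·CD·CB·CD·AA·AA·AA·AA·CB·BD·BD·CD
    A ↦ AA
    B ↦ BD
    C ↦ CB
    D ↦ CD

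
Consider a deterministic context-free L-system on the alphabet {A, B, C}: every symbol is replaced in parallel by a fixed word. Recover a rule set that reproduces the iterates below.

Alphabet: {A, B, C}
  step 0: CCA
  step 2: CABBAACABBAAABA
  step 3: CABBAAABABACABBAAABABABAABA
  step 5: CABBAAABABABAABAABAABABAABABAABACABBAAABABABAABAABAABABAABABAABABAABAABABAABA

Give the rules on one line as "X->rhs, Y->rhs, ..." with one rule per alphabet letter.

A->BA, B->A, C->CAB

  step 2 ⇒ step 3: CABBAACABBAAABA ⇒ CAB·BA·A·A·BA·BA·CAB·BA·A·A·BA·BA·BA·A·BA
    A ↦ BA
    B ↦ A
    C ↦ CAB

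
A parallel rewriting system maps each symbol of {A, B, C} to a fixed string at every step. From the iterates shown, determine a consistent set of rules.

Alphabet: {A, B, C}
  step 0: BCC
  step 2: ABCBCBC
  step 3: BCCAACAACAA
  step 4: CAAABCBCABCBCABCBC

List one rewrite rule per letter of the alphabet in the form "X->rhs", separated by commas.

  step 3 ⇒ step 4: BCCAACAACAA ⇒ CA·A·A·BC·BC·A·BC·BC·A·BC·BC
    A ↦ BC
    B ↦ CA
    C ↦ A

A->BC, B->CA, C->A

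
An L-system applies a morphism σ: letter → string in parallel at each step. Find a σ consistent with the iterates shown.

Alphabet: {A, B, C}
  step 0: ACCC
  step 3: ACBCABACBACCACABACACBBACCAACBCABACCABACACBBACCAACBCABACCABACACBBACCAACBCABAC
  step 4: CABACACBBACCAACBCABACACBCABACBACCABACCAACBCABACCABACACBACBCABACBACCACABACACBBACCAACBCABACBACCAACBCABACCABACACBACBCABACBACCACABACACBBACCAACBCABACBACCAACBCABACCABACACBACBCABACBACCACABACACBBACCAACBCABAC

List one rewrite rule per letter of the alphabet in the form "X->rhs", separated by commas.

A->CA, B->ACB, C->BAC

  step 3 ⇒ step 4: ACBCABACBACCACABACACBBACCAACBCABACCABACACBBACCAACBCABACCABACACBBACCAACBCABAC ⇒ CA·BAC·ACB·BAC·CA·ACB·CA·BAC·ACB·CA·BAC·BAC·CA·BAC·CA·ACB·CA·BAC·CA·BAC·ACB·ACB·CA·BAC·BAC·CA·CA·BAC·ACB·BAC·CA·ACB·CA·BAC·BAC·CA·ACB·CA·BAC·CA·BAC·ACB·ACB·CA·BAC·BAC·CA·CA·BAC·ACB·BAC·CA·ACB·CA·BAC·BAC·CA·ACB·CA·BAC·CA·BAC·ACB·ACB·CA·BAC·BAC·CA·CA·BAC·ACB·BAC·CA·ACB·CA·BAC
    A ↦ CA
    B ↦ ACB
    C ↦ BAC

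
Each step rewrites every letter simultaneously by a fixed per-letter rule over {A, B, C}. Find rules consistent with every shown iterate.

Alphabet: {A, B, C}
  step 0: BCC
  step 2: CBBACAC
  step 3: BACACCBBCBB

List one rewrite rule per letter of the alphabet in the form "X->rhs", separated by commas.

  step 2 ⇒ step 3: CBBACAC ⇒ B·AC·AC·CB·B·CB·B
    A ↦ CB
    B ↦ AC
    C ↦ B

A->CB, B->AC, C->B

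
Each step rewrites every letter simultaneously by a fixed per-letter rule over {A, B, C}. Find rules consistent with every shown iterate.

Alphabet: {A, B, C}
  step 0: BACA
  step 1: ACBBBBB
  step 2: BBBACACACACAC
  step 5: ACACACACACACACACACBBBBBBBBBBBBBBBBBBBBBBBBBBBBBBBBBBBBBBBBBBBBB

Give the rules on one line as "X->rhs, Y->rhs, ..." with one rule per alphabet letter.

A->BB, B->AC, C->B

  step 1 ⇒ step 2: ACBBBBB ⇒ BB·B·AC·AC·AC·AC·AC
    A ↦ BB
    B ↦ AC
    C ↦ B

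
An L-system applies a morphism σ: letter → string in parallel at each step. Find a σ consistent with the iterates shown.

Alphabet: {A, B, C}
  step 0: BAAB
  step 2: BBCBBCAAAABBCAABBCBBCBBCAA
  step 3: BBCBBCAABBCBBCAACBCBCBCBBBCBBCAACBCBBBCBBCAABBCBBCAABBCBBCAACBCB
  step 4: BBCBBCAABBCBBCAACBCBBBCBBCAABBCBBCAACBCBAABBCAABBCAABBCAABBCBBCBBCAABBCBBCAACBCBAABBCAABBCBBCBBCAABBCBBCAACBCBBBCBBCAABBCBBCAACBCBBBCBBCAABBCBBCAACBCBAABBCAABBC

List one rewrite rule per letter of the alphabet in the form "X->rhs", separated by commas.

  step 3 ⇒ step 4: BBCBBCAABBCBBCAACBCBCBCBBBCBBCAACBCBBBCBBCAABBCBBCAABBCBBCAACBCB ⇒ BBC·BBC·AA·BBC·BBC·AA·CB·CB·BBC·BBC·AA·BBC·BBC·AA·CB·CB·AA·BBC·AA·BBC·AA·BBC·AA·BBC·BBC·BBC·AA·BBC·BBC·AA·CB·CB·AA·BBC·AA·BBC·BBC·BBC·AA·BBC·BBC·AA·CB·CB·BBC·BBC·AA·BBC·BBC·AA·CB·CB·BBC·BBC·AA·BBC·BBC·AA·CB·CB·AA·BBC·AA·BBC
    A ↦ CB
    B ↦ BBC
    C ↦ AA

A->CB, B->BBC, C->AA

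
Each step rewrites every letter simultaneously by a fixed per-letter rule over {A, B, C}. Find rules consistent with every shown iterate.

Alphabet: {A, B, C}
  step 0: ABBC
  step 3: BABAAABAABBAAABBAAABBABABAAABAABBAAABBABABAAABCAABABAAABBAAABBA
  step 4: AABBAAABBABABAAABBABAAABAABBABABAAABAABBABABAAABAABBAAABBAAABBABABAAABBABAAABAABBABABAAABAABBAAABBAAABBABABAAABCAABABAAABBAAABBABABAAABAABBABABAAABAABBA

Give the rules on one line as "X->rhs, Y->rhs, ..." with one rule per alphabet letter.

A->BA, B->AAB, C->CAA

  step 3 ⇒ step 4: BABAAABAABBAAABBAAABBABABAAABAABBAAABBABABAAABCAABABAAABBAAABBA ⇒ AAB·BA·AAB·BA·BA·BA·AAB·BA·BA·AAB·AAB·BA·BA·BA·AAB·AAB·BA·BA·BA·AAB·AAB·BA·AAB·BA·AAB·BA·BA·BA·AAB·BA·BA·AAB·AAB·BA·BA·BA·AAB·AAB·BA·AAB·BA·AAB·BA·BA·BA·AAB·CAA·BA·BA·AAB·BA·AAB·BA·BA·BA·AAB·AAB·BA·BA·BA·AAB·AAB·BA
    A ↦ BA
    B ↦ AAB
    C ↦ CAA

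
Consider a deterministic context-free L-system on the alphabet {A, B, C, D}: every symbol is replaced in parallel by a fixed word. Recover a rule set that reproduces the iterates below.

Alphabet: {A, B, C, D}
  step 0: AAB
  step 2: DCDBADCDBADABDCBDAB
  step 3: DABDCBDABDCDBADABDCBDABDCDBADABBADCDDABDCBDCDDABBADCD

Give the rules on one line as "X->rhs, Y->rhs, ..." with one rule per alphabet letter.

A->BA, B->DCD, C->DCB, D->DAB

  step 2 ⇒ step 3: DCDBADCDBADABDCBDAB ⇒ DAB·DCB·DAB·DCD·BA·DAB·DCB·DAB·DCD·BA·DAB·BA·DCD·DAB·DCB·DCD·DAB·BA·DCD
    A ↦ BA
    B ↦ DCD
    C ↦ DCB
    D ↦ DAB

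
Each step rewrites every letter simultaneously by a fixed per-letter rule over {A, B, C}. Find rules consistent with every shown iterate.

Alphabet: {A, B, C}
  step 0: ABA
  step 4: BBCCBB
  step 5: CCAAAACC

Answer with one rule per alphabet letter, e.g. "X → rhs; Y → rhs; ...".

  step 4 ⇒ step 5: BBCCBB ⇒ C·C·AA·AA·C·C
    B ↦ C
    C ↦ AA
    A ↦ B  (constrained at step 0)

A->B, B->C, C->AA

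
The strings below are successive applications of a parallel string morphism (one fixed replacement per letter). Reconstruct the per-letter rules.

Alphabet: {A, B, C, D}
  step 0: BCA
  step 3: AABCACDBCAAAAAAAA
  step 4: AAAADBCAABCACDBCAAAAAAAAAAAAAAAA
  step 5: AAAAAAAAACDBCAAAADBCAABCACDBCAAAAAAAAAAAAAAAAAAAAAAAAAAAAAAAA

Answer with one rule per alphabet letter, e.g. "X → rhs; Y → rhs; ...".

  step 4 ⇒ step 5: AAAADBCAABCACDBCAAAAAAAAAAAAAAAA ⇒ AA·AA·AA·AA·AC·D·BC·AA·AA·D·BC·AA·BC·AC·D·BC·AA·AA·AA·AA·AA·AA·AA·AA·AA·AA·AA·AA·AA·AA·AA·AA
    A ↦ AA
    B ↦ D
    C ↦ BC
    D ↦ AC

A->AA, B->D, C->BC, D->AC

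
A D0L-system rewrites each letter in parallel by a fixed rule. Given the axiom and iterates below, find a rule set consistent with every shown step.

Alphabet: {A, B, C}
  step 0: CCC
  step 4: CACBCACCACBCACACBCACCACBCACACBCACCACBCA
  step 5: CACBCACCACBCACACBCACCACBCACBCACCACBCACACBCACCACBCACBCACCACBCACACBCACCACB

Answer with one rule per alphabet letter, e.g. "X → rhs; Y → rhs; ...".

  step 4 ⇒ step 5: CACBCACCACBCACACBCACCACBCACACBCACCACBCA ⇒ CA·CB·CA·C·CA·CB·CA·CA·CB·CA·C·CA·CB·CA·CB·CA·C·CA·CB·CA·CA·CB·CA·C·CA·CB·CA·CB·CA·C·CA·CB·CA·CA·CB·CA·C·CA·CB
    A ↦ CB
    B ↦ C
    C ↦ CA

A->CB, B->C, C->CA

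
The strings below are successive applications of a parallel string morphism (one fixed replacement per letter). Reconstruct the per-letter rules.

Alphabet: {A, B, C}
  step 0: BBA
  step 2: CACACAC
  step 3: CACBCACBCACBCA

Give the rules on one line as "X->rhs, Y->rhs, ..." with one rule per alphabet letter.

A->CB, B->C, C->CA

  step 2 ⇒ step 3: CACACAC ⇒ CA·CB·CA·CB·CA·CB·CA
    A ↦ CB
    C ↦ CA
    B ↦ C  (constrained at step 0)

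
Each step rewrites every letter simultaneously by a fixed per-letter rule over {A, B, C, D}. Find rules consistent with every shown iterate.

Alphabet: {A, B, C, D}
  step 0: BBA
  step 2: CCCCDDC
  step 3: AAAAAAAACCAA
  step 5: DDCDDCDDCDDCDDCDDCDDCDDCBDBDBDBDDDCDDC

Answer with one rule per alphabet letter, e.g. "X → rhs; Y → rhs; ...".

  step 2 ⇒ step 3: CCCCDDC ⇒ AA·AA·AA·AA·C·C·AA
    C ↦ AA
    D ↦ C
    A ↦ BD  (constrained at step 0)
    B ↦ DD  (constrained at step 0)

A->BD, B->DD, C->AA, D->C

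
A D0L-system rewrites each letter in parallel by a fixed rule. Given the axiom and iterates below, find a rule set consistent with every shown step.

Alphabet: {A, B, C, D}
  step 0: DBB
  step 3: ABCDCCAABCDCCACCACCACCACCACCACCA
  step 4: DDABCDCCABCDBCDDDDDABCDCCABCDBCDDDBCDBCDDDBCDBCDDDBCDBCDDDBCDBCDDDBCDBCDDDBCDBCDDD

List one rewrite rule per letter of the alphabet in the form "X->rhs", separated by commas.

  step 3 ⇒ step 4: ABCDCCAABCDCCACCACCACCACCACCACCA ⇒ DD·A·BCD·CCA·BCD·BCD·DD·DD·A·BCD·CCA·BCD·BCD·DD·BCD·BCD·DD·BCD·BCD·DD·BCD·BCD·DD·BCD·BCD·DD·BCD·BCD·DD·BCD·BCD·DD
    A ↦ DD
    B ↦ A
    C ↦ BCD
    D ↦ CCA

A->DD, B->A, C->BCD, D->CCA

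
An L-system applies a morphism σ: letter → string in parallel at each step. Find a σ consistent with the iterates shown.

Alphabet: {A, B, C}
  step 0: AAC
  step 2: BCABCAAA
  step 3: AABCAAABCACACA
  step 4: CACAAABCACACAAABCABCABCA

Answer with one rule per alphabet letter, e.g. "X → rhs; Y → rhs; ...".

A->CA, B->AA, C->B

  step 3 ⇒ step 4: AABCAAABCACACA ⇒ CA·CA·AA·B·CA·CA·CA·AA·B·CA·B·CA·B·CA
    A ↦ CA
    B ↦ AA
    C ↦ B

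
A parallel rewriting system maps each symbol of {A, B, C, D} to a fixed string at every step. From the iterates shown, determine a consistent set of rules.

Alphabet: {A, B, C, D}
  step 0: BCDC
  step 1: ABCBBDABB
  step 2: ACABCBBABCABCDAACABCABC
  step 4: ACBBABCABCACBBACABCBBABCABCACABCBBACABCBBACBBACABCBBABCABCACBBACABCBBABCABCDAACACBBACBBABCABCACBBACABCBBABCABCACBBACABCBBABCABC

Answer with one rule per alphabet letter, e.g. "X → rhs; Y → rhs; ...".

  step 1 ⇒ step 2: ABCBBDABB ⇒ AC·ABC·BB·ABC·ABC·DA·AC·ABC·ABC
    A ↦ AC
    B ↦ ABC
    C ↦ BB
    D ↦ DA

A->AC, B->ABC, C->BB, D->DA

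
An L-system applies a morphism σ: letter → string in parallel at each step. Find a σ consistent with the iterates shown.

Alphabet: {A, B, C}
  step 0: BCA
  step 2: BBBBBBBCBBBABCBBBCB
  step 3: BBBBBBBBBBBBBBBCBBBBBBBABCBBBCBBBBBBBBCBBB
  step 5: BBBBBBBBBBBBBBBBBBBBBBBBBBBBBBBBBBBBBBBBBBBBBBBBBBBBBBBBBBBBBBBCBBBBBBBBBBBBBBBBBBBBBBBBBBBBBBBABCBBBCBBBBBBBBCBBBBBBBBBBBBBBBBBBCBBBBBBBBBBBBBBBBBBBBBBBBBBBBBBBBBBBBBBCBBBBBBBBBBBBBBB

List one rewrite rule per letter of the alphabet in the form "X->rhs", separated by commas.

  step 2 ⇒ step 3: BBBBBBBCBBBABCBBBCB ⇒ BB·BB·BB·BB·BB·BB·BB·BCB·BB·BB·BB·ABC·BB·BCB·BB·BB·BB·BCB·BB
    A ↦ ABC
    B ↦ BB
    C ↦ BCB

A->ABC, B->BB, C->BCB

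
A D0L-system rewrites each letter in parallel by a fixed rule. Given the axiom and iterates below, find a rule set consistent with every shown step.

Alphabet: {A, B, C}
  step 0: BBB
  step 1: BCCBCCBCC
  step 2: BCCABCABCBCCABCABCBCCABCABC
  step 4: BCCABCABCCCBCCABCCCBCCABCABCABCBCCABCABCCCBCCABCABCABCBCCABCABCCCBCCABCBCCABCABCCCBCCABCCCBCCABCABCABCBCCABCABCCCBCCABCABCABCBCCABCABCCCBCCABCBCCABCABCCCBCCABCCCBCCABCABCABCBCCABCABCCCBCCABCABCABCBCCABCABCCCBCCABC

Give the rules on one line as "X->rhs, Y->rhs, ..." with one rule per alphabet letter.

  step 1 ⇒ step 2: BCCBCCBCC ⇒ BCC·ABC·ABC·BCC·ABC·ABC·BCC·ABC·ABC
    B ↦ BCC
    C ↦ ABC
    A ↦ CC  (constrained at step 2)

A->CC, B->BCC, C->ABC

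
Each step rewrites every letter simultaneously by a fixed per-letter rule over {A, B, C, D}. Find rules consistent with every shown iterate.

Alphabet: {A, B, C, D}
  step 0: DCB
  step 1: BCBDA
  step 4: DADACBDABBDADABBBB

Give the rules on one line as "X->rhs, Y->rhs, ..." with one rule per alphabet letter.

A->B, B->DA, C->CB, D->B

  step 0 ⇒ step 1: DCB ⇒ B·CB·DA
    B ↦ DA
    C ↦ CB
    D ↦ B
    A ↦ B  (constrained at step 1)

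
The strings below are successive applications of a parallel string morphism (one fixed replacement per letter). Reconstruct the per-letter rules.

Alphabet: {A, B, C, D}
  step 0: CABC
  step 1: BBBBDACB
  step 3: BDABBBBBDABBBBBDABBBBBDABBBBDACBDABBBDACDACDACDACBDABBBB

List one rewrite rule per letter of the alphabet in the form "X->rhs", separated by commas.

  step 0 ⇒ step 1: CABC ⇒ B·BBB·DAC·B
    A ↦ BBB
    B ↦ DAC
    C ↦ B
    D ↦ BDA  (constrained at step 1)

A->BBB, B->DAC, C->B, D->BDA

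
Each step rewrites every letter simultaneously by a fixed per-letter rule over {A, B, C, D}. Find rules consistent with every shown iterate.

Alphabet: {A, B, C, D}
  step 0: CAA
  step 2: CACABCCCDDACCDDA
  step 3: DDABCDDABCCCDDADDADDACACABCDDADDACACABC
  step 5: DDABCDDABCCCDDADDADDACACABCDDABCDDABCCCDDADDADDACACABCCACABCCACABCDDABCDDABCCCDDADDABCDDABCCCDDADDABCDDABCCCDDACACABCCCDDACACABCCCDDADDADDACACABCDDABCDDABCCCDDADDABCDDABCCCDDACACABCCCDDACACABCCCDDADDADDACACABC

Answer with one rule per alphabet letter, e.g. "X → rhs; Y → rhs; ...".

  step 2 ⇒ step 3: CACABCCCDDACCDDA ⇒ DDA·BC·DDA·BC·CC·DDA·DDA·DDA·CA·CA·BC·DDA·DDA·CA·CA·BC
    A ↦ BC
    B ↦ CC
    C ↦ DDA
    D ↦ CA

A->BC, B->CC, C->DDA, D->CA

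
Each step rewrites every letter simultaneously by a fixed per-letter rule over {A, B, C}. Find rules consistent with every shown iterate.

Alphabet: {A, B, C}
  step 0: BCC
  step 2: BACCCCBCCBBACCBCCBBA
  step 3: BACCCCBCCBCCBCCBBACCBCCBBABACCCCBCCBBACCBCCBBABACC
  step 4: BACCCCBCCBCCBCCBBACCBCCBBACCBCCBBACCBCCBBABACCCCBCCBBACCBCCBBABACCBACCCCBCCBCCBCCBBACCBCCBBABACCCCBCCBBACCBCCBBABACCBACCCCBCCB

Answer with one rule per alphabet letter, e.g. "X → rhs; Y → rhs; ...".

A->CC, B->BA, C->CCB

  step 3 ⇒ step 4: BACCCCBCCBCCBCCBBACCBCCBBABACCCCBCCBBACCBCCBBABACC ⇒ BA·CC·CCB·CCB·CCB·CCB·BA·CCB·CCB·BA·CCB·CCB·BA·CCB·CCB·BA·BA·CC·CCB·CCB·BA·CCB·CCB·BA·BA·CC·BA·CC·CCB·CCB·CCB·CCB·BA·CCB·CCB·BA·BA·CC·CCB·CCB·BA·CCB·CCB·BA·BA·CC·BA·CC·CCB·CCB
    A ↦ CC
    B ↦ BA
    C ↦ CCB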